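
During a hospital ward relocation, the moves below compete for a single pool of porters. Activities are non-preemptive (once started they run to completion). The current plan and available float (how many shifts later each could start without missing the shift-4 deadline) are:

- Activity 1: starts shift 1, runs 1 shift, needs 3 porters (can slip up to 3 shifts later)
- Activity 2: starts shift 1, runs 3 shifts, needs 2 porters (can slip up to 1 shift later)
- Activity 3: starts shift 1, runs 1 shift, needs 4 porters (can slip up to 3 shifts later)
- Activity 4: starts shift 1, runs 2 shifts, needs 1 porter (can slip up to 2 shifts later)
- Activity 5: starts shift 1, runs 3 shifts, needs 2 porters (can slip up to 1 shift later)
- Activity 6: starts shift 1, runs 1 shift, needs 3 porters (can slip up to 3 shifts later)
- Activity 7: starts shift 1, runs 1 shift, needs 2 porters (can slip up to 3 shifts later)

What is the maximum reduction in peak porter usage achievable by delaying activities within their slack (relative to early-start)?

Early-start peak: s1:17  s2:5  s3:4  s4:0 ⇒ 17.
Leveled (Activity 1@1, Activity 2@1, Activity 3@4, Activity 4@1, Activity 5@2, Activity 6@3, Activity 7@2): s1:6  s2:7  s3:7  s4:6 ⇒ 7.
Reduction 17 − 7 = 10.

10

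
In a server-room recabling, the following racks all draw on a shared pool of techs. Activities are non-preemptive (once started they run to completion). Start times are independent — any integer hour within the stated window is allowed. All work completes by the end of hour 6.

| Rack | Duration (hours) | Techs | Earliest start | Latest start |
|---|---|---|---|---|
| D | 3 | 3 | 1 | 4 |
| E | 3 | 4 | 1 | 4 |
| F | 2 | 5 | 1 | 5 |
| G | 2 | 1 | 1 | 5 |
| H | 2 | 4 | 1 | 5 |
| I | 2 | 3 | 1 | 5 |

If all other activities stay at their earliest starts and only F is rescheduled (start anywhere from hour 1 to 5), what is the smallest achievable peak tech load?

15

F@1: h1:20  h2:20  h3:7  h4:0  h5:0  h6:0 → peak 20
F@2: h1:15  h2:20  h3:12  h4:0  h5:0  h6:0 → peak 20
F@3: h1:15  h2:15  h3:12  h4:5  h5:0  h6:0 → peak 15
F@4: h1:15  h2:15  h3:7  h4:5  h5:5  h6:0 → peak 15
F@5: h1:15  h2:15  h3:7  h4:0  h5:5  h6:5 → peak 15
Best is F@3, peak 15.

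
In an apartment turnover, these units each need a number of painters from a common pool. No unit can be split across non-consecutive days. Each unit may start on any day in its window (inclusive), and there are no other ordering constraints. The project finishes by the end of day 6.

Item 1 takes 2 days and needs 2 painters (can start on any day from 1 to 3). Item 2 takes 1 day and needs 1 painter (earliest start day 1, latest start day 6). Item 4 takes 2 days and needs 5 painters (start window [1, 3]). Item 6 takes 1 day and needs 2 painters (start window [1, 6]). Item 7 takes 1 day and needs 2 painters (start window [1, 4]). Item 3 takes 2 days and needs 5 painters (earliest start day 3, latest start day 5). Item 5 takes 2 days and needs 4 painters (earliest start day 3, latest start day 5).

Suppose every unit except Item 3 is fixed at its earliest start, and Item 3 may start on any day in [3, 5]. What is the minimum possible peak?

Item 3@3: d1:12  d2:7  d3:9  d4:9  d5:0  d6:0 → peak 12
Item 3@4: d1:12  d2:7  d3:4  d4:9  d5:5  d6:0 → peak 12
Item 3@5: d1:12  d2:7  d3:4  d4:4  d5:5  d6:5 → peak 12
Best is Item 3@3, peak 12.

12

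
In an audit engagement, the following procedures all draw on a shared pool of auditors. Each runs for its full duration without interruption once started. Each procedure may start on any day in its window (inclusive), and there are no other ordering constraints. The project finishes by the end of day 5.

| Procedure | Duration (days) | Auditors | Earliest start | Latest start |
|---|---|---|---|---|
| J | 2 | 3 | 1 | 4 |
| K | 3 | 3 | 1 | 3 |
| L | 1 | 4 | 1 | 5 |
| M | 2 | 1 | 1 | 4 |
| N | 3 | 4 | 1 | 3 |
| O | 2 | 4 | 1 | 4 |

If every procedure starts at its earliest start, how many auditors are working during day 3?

7

At early start, day 3 has: K, N.
Demand: 3 + 4 = 7.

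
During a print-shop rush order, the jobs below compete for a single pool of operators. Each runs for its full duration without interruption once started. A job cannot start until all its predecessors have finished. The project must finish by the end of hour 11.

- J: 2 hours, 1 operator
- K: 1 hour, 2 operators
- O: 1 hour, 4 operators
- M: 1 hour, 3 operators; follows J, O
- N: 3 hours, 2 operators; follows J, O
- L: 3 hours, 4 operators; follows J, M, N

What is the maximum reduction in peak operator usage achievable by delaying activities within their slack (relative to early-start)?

Early-start peak: h1:7  h2:1  h3:5  h4:2  h5:2  h6:4  h7:4  h8:4  h9:0  h10:0  h11:0 ⇒ 7.
Leveled (J@1, K@1, O@3, M@4, N@5, L@8): h1:3  h2:1  h3:4  h4:3  h5:2  h6:2  h7:2  h8:4  h9:4  h10:4  h11:0 ⇒ 4.
Reduction 7 − 4 = 3.

3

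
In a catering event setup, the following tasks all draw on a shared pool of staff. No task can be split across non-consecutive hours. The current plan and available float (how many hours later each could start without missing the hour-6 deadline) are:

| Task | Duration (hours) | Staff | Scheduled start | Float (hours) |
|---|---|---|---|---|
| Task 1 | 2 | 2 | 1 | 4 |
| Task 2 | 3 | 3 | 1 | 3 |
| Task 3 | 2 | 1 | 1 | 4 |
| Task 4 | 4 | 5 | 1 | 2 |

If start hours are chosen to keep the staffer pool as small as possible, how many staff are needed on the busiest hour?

Early-start (Task 1@1, Task 2@1, Task 3@1, Task 4@1) gives peak 11: h1:11  h2:11  h3:8  h4:5  h5:0  h6:0.
Shift Task 4→3.
Schedule Task 1@1, Task 2@1, Task 3@1, Task 4@3: h1:6  h2:6  h3:8  h4:5  h5:5  h6:5 — peak 8.

8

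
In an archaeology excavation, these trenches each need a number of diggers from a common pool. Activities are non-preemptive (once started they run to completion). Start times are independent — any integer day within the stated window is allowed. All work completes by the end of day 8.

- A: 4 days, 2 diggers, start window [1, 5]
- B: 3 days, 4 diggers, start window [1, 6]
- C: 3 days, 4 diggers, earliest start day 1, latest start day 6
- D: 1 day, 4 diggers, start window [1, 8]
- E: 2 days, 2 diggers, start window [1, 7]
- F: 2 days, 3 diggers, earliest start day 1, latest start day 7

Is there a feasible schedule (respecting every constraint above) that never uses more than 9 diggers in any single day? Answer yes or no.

yes

Schedule A@1, B@1, C@4, D@7, E@5, F@7: d1:6  d2:6  d3:6  d4:6  d5:6  d6:6  d7:7  d8:3 — peak 7 ≤ 9.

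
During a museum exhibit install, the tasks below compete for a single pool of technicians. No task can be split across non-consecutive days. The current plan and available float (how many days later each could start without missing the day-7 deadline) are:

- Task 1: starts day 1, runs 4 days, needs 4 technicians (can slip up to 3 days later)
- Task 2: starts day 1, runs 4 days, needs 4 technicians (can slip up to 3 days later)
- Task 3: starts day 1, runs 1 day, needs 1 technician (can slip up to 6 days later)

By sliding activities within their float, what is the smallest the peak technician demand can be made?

8

Early-start (Task 1@1, Task 2@1, Task 3@1) gives peak 9: d1:9  d2:8  d3:8  d4:8  d5:0  d6:0  d7:0.
Shift Task 3→5.
Schedule Task 1@1, Task 2@1, Task 3@5: d1:8  d2:8  d3:8  d4:8  d5:1  d6:0  d7:0 — peak 8.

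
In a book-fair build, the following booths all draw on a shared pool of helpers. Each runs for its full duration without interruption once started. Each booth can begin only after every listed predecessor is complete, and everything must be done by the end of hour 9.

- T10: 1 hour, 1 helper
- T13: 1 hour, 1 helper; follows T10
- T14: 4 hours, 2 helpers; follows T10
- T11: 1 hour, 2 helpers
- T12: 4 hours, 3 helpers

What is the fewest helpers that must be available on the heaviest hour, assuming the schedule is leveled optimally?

3

Early-start (T10@1, T13@2, T14@2, T11@1, T12@1) gives peak 6: h1:6  h2:6  h3:5  h4:5  h5:2  h6:0  h7:0  h8:0  h9:0.
Shift T12→6.
Schedule T10@1, T13@2, T14@2, T11@1, T12@6: h1:3  h2:3  h3:2  h4:2  h5:2  h6:3  h7:3  h8:3  h9:3 — peak 3.
Total helper-hours = 24 over 9 hours ⇒ peak ≥ ⌈24/9⌉ = 3, so 3 is optimal.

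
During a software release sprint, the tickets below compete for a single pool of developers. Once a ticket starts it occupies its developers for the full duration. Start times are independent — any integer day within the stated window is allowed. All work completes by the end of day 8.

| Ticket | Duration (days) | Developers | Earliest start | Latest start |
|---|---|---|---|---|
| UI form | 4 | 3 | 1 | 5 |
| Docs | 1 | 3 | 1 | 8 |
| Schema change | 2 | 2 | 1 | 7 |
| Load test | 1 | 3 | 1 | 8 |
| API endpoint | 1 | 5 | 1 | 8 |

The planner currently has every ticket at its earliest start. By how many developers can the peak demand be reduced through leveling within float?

11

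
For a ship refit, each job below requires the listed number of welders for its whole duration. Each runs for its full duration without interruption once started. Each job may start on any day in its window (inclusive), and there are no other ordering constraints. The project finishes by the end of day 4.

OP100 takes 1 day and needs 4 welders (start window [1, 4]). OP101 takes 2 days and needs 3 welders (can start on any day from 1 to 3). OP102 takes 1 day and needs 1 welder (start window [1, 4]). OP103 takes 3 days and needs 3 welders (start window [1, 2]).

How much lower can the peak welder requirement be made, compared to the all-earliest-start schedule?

Early-start peak: d1:11  d2:6  d3:3  d4:0 ⇒ 11.
Leveled (OP100@1, OP101@2, OP102@1, OP103@2): d1:5  d2:6  d3:6  d4:3 ⇒ 6.
Reduction 11 − 6 = 5.

5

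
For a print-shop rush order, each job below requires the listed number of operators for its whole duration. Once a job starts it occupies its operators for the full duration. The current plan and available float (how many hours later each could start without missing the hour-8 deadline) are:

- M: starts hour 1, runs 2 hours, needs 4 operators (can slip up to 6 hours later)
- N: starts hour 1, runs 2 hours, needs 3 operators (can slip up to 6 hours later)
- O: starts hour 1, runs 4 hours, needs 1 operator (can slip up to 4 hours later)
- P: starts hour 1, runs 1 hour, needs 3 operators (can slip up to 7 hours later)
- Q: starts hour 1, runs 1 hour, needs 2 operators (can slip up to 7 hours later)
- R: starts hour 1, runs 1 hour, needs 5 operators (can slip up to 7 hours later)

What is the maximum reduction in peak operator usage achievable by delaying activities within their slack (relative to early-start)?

Early-start peak: h1:18  h2:8  h3:1  h4:1  h5:0  h6:0  h7:0  h8:0 ⇒ 18.
Leveled (M@1, N@3, O@1, P@5, Q@5, R@6): h1:5  h2:5  h3:4  h4:4  h5:5  h6:5  h7:0  h8:0 ⇒ 5.
Reduction 18 − 5 = 13.

13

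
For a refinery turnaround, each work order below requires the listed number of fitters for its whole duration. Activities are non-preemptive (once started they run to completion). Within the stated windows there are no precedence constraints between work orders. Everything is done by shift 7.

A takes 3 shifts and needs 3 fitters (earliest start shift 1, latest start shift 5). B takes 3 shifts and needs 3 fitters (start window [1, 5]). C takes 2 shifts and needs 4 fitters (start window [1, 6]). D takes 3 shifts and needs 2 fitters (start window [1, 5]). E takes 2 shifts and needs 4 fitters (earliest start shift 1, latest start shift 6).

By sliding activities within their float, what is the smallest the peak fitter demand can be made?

Early-start (A@1, B@1, C@1, D@1, E@1) gives peak 16: s1:16  s2:16  s3:8  s4:0  s5:0  s6:0  s7:0.
Shift C→4, D→4, E→6.
Schedule A@1, B@1, C@4, D@4, E@6: s1:6  s2:6  s3:6  s4:6  s5:6  s6:6  s7:4 — peak 6.
Total fitter-shifts = 40 over 7 shifts ⇒ peak ≥ ⌈40/7⌉ = 6, so 6 is optimal.

6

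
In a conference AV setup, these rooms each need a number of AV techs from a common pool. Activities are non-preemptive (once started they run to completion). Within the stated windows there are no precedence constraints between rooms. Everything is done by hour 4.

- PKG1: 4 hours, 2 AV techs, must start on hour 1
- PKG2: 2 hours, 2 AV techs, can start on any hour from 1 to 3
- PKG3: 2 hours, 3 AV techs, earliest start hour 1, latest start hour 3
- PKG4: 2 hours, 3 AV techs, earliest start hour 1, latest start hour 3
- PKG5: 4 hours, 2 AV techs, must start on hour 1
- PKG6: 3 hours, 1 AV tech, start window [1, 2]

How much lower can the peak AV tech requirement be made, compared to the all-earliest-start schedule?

3

Early-start peak: h1:13  h2:13  h3:5  h4:4 ⇒ 13.
Leveled (PKG1@1, PKG2@1, PKG3@1, PKG4@3, PKG5@1, PKG6@1): h1:10  h2:10  h3:8  h4:7 ⇒ 10.
Reduction 13 − 10 = 3.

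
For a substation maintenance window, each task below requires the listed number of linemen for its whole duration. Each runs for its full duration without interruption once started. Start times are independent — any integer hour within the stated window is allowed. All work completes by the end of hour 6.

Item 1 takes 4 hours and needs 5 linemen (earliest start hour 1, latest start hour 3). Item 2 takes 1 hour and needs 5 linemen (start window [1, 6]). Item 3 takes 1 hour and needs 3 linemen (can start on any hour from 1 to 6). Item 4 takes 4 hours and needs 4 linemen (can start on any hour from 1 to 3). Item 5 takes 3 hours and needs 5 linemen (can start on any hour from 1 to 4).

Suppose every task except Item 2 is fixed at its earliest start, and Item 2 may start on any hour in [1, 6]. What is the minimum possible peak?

17

Item 2@1: h1:22  h2:14  h3:14  h4:9  h5:0  h6:0 → peak 22
Item 2@2: h1:17  h2:19  h3:14  h4:9  h5:0  h6:0 → peak 19
Item 2@3: h1:17  h2:14  h3:19  h4:9  h5:0  h6:0 → peak 19
Item 2@4: h1:17  h2:14  h3:14  h4:14  h5:0  h6:0 → peak 17
Item 2@5: h1:17  h2:14  h3:14  h4:9  h5:5  h6:0 → peak 17
Item 2@6: h1:17  h2:14  h3:14  h4:9  h5:0  h6:5 → peak 17
Best is Item 2@4, peak 17.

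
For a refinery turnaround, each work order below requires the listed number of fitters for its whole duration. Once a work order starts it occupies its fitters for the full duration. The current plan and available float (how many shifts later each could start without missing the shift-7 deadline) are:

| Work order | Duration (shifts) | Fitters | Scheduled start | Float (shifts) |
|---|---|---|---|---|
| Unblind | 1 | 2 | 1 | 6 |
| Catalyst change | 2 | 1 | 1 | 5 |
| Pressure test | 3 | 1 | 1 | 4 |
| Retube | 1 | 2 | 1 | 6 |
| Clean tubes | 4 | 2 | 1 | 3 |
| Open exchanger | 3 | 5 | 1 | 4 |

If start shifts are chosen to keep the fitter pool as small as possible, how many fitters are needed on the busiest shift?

Early-start (Unblind@1, Catalyst change@1, Pressure test@1, Retube@1, Clean tubes@1, Open exchanger@1) gives peak 13: s1:13  s2:9  s3:8  s4:2  s5:0  s6:0  s7:0.
Shift Pressure test→2, Retube→3, Open exchanger→5.
Schedule Unblind@1, Catalyst change@1, Pressure test@2, Retube@3, Clean tubes@1, Open exchanger@5: s1:5  s2:4  s3:5  s4:3  s5:5  s6:5  s7:5 — peak 5.
Total fitter-shifts = 32 over 7 shifts ⇒ peak ≥ ⌈32/7⌉ = 5, so 5 is optimal.

5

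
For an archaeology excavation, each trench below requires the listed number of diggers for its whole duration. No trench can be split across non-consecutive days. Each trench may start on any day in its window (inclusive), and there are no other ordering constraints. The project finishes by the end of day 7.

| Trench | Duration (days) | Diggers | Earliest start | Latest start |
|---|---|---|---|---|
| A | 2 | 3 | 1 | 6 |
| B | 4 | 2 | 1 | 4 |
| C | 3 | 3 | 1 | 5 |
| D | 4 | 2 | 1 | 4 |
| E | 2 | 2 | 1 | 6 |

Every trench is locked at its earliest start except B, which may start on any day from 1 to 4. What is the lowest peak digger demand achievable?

B@1: d1:12  d2:12  d3:7  d4:4  d5:0  d6:0  d7:0 → peak 12
B@2: d1:10  d2:12  d3:7  d4:4  d5:2  d6:0  d7:0 → peak 12
B@3: d1:10  d2:10  d3:7  d4:4  d5:2  d6:2  d7:0 → peak 10
B@4: d1:10  d2:10  d3:5  d4:4  d5:2  d6:2  d7:2 → peak 10
Best is B@3, peak 10.

10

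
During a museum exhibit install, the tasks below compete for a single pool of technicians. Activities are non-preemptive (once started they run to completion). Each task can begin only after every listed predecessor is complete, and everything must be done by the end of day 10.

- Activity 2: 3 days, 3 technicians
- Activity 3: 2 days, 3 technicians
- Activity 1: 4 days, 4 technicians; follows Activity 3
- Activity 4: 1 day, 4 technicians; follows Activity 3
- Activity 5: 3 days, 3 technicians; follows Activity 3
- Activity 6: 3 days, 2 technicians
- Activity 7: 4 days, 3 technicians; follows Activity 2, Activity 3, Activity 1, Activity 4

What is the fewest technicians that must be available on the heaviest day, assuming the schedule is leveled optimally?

Early-start (Activity 2@1, Activity 3@1, Activity 1@3, Activity 4@3, Activity 5@3, Activity 6@1, Activity 7@7) gives peak 16: d1:8  d2:8  d3:16  d4:7  d5:7  d6:4  d7:3  d8:3  d9:3  d10:3.
Shift Activity 4→4, Activity 5→5, Activity 6→7.
Schedule Activity 2@1, Activity 3@1, Activity 1@3, Activity 4@4, Activity 5@5, Activity 6@7, Activity 7@7: d1:6  d2:6  d3:7  d4:8  d5:7  d6:7  d7:8  d8:5  d9:5  d10:3 — peak 8.

8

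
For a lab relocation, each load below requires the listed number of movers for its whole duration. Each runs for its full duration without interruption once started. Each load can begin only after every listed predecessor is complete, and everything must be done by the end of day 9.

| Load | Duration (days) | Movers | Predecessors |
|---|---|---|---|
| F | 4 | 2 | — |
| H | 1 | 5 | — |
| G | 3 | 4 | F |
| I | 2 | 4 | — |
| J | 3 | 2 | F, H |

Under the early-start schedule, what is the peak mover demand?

11

Early-start schedule: F@1, H@1, G@5, I@1, J@5.
Load per day: day 1: 11, day 2: 6, day 3: 2, day 4: 2, day 5: 6, day 6: 6, day 7: 6, day 8: 0, day 9: 0.
Peak is 11.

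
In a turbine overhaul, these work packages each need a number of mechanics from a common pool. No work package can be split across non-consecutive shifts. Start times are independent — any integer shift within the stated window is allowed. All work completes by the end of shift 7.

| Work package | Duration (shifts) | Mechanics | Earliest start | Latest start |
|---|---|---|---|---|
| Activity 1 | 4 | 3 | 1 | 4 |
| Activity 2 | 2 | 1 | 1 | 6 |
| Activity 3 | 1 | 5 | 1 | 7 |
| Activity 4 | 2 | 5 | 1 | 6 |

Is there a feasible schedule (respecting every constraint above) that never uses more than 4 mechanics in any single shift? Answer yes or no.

no

Total mechanic-shifts = 29; over 7 shifts the average is 29/7 > 4, so some shift must exceed 4.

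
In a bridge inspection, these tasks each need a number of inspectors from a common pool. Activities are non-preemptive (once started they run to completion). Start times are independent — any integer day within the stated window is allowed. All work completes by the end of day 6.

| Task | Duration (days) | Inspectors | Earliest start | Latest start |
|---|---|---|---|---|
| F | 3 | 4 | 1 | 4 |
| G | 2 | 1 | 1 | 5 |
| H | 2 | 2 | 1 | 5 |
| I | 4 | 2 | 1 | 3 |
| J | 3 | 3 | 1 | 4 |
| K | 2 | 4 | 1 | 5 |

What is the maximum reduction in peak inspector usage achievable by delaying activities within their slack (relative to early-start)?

8

Early-start peak: d1:16  d2:16  d3:9  d4:2  d5:0  d6:0 ⇒ 16.
Leveled (F@1, G@1, H@3, I@1, J@4, K@5): d1:7  d2:7  d3:8  d4:7  d5:7  d6:7 ⇒ 8.
Reduction 16 − 8 = 8.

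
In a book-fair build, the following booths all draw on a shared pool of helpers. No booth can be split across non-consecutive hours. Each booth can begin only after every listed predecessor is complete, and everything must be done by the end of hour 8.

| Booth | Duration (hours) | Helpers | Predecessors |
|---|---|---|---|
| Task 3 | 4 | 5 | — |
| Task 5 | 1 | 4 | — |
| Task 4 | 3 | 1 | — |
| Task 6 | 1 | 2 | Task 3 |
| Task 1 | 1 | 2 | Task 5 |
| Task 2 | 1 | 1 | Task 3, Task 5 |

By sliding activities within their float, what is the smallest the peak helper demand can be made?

5

Early-start (Task 3@1, Task 5@1, Task 4@1, Task 6@5, Task 1@2, Task 2@5) gives peak 10: h1:10  h2:8  h3:6  h4:5  h5:3  h6:0  h7:0  h8:0.
Shift Task 5→5, Task 4→5, Task 6→6, Task 1→6, Task 2→7.
Schedule Task 3@1, Task 5@5, Task 4@5, Task 6@6, Task 1@6, Task 2@7: h1:5  h2:5  h3:5  h4:5  h5:5  h6:5  h7:2  h8:0 — peak 5.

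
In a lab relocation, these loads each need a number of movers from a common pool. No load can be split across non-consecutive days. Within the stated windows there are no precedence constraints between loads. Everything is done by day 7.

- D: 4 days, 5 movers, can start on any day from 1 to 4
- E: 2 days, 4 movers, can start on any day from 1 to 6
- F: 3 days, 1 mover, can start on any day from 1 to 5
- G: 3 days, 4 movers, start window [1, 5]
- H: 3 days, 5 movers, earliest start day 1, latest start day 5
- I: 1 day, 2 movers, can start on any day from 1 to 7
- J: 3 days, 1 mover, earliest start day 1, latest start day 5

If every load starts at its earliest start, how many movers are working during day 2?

20

At early start, day 2 has: D, E, F, G, H, J.
Demand: 5 + 4 + 1 + 4 + 5 + 1 = 20.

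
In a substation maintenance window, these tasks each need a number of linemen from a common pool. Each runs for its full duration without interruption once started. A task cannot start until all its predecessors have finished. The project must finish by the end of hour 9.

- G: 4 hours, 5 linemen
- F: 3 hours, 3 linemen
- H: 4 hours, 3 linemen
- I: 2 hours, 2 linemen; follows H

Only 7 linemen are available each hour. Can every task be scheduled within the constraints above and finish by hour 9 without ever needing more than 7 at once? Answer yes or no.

yes

Schedule G@5, F@1, H@1, I@5: h1:6  h2:6  h3:6  h4:3  h5:7  h6:7  h7:5  h8:5  h9:0 — peak 7 ≤ 7.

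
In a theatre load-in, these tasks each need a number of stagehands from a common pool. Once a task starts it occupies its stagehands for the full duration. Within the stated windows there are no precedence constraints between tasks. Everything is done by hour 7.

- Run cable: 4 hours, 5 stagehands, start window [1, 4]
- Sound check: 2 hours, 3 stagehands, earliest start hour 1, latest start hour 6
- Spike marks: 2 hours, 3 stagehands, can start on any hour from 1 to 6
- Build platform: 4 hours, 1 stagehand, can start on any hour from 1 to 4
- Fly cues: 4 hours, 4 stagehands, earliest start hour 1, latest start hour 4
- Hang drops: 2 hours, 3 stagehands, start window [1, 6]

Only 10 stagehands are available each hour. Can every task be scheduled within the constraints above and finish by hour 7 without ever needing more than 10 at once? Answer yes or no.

Schedule Run cable@1, Sound check@1, Spike marks@5, Build platform@1, Fly cues@3, Hang drops@5: h1:9  h2:9  h3:10  h4:10  h5:10  h6:10  h7:0 — peak 10 ≤ 10.

yes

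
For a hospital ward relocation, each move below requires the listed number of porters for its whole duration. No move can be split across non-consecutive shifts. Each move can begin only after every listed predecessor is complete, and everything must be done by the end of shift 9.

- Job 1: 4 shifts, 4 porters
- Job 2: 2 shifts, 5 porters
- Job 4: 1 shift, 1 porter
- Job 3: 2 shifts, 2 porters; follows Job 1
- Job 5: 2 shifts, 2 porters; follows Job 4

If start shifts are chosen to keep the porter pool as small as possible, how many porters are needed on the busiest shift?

5

Early-start (Job 1@1, Job 2@1, Job 4@1, Job 3@5, Job 5@2) gives peak 11: s1:10  s2:11  s3:6  s4:4  s5:2  s6:2  s7:0  s8:0  s9:0.
Shift Job 2→5, Job 3→7, Job 5→7.
Schedule Job 1@1, Job 2@5, Job 4@1, Job 3@7, Job 5@7: s1:5  s2:4  s3:4  s4:4  s5:5  s6:5  s7:4  s8:4  s9:0 — peak 5.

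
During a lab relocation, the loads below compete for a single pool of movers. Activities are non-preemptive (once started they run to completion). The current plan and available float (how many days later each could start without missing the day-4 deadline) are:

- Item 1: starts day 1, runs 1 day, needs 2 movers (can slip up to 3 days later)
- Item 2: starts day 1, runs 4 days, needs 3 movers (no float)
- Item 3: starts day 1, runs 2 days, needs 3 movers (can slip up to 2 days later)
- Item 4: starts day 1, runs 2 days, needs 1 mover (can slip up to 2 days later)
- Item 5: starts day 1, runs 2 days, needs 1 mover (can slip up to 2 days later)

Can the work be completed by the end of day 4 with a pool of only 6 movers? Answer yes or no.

The minimum achievable peak is 7; 6 < 7, so no feasible schedule stays within the cap.

no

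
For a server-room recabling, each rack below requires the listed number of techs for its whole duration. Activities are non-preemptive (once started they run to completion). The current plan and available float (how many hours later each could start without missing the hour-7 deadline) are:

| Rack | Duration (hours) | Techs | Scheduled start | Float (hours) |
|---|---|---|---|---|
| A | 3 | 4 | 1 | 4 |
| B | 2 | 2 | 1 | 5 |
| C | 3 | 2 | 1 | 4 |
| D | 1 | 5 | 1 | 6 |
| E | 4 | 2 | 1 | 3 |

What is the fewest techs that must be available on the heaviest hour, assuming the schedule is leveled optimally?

6

Early-start (A@1, B@1, C@1, D@1, E@1) gives peak 15: h1:15  h2:10  h3:8  h4:2  h5:0  h6:0  h7:0.
Shift C→4, D→7, E→3.
Schedule A@1, B@1, C@4, D@7, E@3: h1:6  h2:6  h3:6  h4:4  h5:4  h6:4  h7:5 — peak 6.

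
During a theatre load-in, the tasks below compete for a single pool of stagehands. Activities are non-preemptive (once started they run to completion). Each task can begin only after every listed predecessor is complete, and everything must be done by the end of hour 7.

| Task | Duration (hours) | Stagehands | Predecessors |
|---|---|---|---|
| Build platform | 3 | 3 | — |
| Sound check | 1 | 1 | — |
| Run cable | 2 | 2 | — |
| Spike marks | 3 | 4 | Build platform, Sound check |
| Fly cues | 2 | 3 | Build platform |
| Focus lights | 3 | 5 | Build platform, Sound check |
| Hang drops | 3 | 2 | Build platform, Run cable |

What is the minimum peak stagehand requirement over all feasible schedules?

14

Schedule Build platform@1, Sound check@1, Run cable@1, Spike marks@4, Fly cues@4, Focus lights@4, Hang drops@4: h1:6  h2:5  h3:3  h4:14  h5:14  h6:11  h7:0 — peak 14.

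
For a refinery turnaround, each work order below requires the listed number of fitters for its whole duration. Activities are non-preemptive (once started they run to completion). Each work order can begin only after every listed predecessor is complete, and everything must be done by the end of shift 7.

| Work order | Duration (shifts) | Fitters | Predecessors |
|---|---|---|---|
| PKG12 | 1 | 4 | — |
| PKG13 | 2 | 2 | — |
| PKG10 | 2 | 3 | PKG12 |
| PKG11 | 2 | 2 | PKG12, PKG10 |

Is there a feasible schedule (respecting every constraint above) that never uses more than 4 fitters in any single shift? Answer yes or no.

yes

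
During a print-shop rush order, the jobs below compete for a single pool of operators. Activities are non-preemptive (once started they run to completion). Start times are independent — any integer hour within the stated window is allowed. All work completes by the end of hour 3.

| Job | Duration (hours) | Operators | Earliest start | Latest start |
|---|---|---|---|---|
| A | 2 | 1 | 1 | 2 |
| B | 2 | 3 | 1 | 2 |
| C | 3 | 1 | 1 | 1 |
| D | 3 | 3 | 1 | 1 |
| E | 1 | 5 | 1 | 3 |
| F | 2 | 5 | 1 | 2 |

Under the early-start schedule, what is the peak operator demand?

18

Early-start schedule: A@1, B@1, C@1, D@1, E@1, F@1.
Load per hour: hour 1: 18, hour 2: 13, hour 3: 4.
Peak is 18.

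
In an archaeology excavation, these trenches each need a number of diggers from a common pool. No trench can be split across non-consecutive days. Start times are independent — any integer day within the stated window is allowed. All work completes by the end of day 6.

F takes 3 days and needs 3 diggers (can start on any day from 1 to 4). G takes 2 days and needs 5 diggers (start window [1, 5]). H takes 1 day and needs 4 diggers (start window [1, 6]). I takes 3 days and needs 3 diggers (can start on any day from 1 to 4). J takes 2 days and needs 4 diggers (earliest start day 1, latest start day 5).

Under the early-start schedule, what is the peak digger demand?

Early-start schedule: F@1, G@1, H@1, I@1, J@1.
Load per day: day 1: 19, day 2: 15, day 3: 6, day 4: 0, day 5: 0, day 6: 0.
Peak is 19.

19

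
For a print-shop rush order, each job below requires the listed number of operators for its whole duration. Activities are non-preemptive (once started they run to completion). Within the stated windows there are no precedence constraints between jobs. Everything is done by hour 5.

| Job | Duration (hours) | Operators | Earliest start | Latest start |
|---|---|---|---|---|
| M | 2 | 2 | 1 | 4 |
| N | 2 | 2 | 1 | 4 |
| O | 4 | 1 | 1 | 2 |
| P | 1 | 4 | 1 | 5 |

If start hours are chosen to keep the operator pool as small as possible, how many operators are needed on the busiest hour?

4

Early-start (M@1, N@1, O@1, P@1) gives peak 9: h1:9  h2:5  h3:1  h4:1  h5:0.
Shift N→3, P→5.
Schedule M@1, N@3, O@1, P@5: h1:3  h2:3  h3:3  h4:3  h5:4 — peak 4.
Total operator-hours = 16 over 5 hours ⇒ peak ≥ ⌈16/5⌉ = 4, so 4 is optimal.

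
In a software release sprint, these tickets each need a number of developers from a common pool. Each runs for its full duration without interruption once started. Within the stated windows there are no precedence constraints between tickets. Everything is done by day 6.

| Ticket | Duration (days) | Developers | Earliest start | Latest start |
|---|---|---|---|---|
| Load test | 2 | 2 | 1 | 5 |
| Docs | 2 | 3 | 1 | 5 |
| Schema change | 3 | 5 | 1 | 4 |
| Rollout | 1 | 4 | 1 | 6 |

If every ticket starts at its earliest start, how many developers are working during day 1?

At early start, day 1 has: Load test, Docs, Schema change, Rollout.
Demand: 2 + 3 + 5 + 4 = 14.

14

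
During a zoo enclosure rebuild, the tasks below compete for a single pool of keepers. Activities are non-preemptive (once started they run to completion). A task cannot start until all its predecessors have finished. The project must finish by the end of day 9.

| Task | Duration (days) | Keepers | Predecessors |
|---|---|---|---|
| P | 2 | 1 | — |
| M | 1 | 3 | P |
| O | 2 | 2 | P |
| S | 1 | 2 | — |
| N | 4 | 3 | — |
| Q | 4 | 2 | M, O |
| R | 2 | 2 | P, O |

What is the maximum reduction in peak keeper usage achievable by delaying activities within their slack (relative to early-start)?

Early-start peak: d1:6  d2:4  d3:8  d4:5  d5:4  d6:4  d7:2  d8:2  d9:0 ⇒ 8.
Leveled (P@1, M@3, O@3, S@1, N@4, Q@5, R@8): d1:3  d2:1  d3:5  d4:5  d5:5  d6:5  d7:5  d8:4  d9:2 ⇒ 5.
Reduction 8 − 5 = 3.

3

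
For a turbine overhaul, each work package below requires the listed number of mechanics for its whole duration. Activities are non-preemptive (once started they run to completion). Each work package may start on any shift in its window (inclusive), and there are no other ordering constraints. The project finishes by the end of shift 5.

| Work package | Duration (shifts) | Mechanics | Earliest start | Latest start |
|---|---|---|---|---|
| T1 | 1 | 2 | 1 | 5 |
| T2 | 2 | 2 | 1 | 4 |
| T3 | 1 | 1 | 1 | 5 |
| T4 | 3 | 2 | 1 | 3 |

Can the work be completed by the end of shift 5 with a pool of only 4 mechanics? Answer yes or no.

Schedule T1@1, T2@1, T3@2, T4@3: s1:4  s2:3  s3:2  s4:2  s5:2 — peak 4 ≤ 4.

yes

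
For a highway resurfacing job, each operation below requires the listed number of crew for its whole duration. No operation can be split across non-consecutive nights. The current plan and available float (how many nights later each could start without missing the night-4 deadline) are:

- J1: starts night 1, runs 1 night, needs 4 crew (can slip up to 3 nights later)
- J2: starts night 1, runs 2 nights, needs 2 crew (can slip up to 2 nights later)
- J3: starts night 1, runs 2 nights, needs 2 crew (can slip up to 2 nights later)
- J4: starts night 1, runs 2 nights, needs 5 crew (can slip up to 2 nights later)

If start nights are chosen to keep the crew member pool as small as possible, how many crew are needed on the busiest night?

7

Early-start (J1@1, J2@1, J3@1, J4@1) gives peak 13: n1:13  n2:9  n3:0  n4:0.
Shift J3→2, J4→3.
Schedule J1@1, J2@1, J3@2, J4@3: n1:6  n2:4  n3:7  n4:5 — peak 7.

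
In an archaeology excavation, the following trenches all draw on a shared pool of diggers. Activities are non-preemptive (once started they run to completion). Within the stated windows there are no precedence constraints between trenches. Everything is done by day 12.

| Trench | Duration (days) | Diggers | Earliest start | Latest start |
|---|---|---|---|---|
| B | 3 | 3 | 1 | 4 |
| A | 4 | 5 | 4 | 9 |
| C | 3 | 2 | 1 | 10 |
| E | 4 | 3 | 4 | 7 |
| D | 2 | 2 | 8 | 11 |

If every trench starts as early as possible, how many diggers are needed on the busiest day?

Early-start schedule: B@1, A@4, C@1, E@4, D@8.
Load per day: day 1: 5, day 2: 5, day 3: 5, day 4: 8, day 5: 8, day 6: 8, day 7: 8, day 8: 2, day 9: 2, day 10: 0, day 11: 0, day 12: 0.
Peak is 8.

8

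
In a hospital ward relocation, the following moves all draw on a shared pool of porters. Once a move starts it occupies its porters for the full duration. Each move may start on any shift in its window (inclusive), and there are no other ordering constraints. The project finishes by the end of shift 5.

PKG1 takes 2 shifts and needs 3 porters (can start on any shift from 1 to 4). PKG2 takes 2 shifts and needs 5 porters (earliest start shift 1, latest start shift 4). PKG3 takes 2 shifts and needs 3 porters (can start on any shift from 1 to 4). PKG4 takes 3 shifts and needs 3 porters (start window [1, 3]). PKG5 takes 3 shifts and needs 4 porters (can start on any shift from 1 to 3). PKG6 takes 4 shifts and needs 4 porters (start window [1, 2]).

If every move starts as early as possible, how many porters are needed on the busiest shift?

22

Early-start schedule: PKG1@1, PKG2@1, PKG3@1, PKG4@1, PKG5@1, PKG6@1.
Load per shift: shift 1: 22, shift 2: 22, shift 3: 11, shift 4: 4, shift 5: 0.
Peak is 22.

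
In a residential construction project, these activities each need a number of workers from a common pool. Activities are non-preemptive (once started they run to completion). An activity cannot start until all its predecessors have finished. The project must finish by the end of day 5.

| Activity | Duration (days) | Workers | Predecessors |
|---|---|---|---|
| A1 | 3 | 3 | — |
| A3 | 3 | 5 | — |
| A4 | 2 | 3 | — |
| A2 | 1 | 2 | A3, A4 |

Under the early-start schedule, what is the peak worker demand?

11

Early-start schedule: A1@1, A3@1, A4@1, A2@4.
Load per day: day 1: 11, day 2: 11, day 3: 8, day 4: 2, day 5: 0.
Peak is 11.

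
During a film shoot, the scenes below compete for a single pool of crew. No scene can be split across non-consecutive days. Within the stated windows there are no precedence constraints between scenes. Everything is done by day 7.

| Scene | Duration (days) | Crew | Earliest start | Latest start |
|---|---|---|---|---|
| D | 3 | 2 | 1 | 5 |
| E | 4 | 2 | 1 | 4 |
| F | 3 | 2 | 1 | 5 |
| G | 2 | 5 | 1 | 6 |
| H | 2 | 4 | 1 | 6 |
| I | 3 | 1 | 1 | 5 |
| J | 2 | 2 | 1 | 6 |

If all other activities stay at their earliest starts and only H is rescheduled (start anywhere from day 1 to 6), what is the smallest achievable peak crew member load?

H@1: d1:18  d2:18  d3:7  d4:2  d5:0  d6:0  d7:0 → peak 18
H@2: d1:14  d2:18  d3:11  d4:2  d5:0  d6:0  d7:0 → peak 18
H@3: d1:14  d2:14  d3:11  d4:6  d5:0  d6:0  d7:0 → peak 14
H@4: d1:14  d2:14  d3:7  d4:6  d5:4  d6:0  d7:0 → peak 14
H@5: d1:14  d2:14  d3:7  d4:2  d5:4  d6:4  d7:0 → peak 14
H@6: d1:14  d2:14  d3:7  d4:2  d5:0  d6:4  d7:4 → peak 14
Best is H@3, peak 14.

14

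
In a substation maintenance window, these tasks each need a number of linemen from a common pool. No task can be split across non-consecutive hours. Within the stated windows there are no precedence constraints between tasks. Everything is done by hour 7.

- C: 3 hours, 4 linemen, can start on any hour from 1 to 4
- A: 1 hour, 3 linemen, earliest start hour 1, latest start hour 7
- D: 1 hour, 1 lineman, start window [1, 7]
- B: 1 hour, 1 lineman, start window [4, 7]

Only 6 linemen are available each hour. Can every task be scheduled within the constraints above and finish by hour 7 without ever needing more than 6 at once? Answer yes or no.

yes

Schedule C@1, A@4, D@4, B@5: h1:4  h2:4  h3:4  h4:4  h5:1  h6:0  h7:0 — peak 4 ≤ 6.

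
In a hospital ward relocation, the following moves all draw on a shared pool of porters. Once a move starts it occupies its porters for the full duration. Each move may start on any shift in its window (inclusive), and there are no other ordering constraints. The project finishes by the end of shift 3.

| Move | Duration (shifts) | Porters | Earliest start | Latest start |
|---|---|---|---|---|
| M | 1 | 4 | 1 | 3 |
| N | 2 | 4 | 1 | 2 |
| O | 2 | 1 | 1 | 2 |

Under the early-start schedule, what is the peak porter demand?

Early-start schedule: M@1, N@1, O@1.
Load per shift: shift 1: 9, shift 2: 5, shift 3: 0.
Peak is 9.

9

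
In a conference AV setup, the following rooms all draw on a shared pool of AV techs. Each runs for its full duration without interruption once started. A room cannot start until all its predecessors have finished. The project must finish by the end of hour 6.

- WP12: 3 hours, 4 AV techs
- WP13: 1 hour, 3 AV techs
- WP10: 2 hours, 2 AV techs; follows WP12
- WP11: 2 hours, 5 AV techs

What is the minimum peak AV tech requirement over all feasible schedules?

7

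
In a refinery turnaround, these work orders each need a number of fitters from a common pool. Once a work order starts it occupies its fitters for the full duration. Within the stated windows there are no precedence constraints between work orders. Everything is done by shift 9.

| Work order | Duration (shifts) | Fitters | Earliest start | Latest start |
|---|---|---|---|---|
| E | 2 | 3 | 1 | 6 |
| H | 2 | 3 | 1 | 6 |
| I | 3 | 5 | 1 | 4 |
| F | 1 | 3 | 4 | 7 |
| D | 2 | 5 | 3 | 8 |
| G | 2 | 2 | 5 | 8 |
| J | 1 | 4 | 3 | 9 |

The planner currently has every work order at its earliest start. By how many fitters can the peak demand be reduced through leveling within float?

Early-start peak: s1:11  s2:11  s3:14  s4:8  s5:2  s6:2  s7:0  s8:0  s9:0 ⇒ 14.
Leveled (E@1, H@1, I@3, F@6, D@8, G@6, J@7): s1:6  s2:6  s3:5  s4:5  s5:5  s6:5  s7:6  s8:5  s9:5 ⇒ 6.
Reduction 14 − 6 = 8.

8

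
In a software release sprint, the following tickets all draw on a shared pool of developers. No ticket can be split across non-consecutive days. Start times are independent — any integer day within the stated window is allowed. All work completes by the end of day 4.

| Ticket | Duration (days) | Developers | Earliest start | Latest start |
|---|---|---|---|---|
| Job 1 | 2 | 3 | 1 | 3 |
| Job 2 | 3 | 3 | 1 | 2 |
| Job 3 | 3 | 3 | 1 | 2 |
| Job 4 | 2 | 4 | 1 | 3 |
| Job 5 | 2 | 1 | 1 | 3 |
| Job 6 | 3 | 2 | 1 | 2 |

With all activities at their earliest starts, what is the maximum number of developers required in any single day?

16

Early-start schedule: Job 1@1, Job 2@1, Job 3@1, Job 4@1, Job 5@1, Job 6@1.
Load per day: day 1: 16, day 2: 16, day 3: 8, day 4: 0.
Peak is 16.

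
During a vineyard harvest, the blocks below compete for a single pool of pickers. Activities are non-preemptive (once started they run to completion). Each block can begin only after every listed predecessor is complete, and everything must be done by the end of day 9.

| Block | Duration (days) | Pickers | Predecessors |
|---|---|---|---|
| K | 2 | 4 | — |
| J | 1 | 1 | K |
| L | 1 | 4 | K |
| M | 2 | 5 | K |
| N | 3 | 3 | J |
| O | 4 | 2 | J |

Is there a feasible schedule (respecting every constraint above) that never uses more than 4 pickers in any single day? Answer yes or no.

no

Total picker-days = 40; over 9 days the average is 40/9 > 4, so some day must exceed 4.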